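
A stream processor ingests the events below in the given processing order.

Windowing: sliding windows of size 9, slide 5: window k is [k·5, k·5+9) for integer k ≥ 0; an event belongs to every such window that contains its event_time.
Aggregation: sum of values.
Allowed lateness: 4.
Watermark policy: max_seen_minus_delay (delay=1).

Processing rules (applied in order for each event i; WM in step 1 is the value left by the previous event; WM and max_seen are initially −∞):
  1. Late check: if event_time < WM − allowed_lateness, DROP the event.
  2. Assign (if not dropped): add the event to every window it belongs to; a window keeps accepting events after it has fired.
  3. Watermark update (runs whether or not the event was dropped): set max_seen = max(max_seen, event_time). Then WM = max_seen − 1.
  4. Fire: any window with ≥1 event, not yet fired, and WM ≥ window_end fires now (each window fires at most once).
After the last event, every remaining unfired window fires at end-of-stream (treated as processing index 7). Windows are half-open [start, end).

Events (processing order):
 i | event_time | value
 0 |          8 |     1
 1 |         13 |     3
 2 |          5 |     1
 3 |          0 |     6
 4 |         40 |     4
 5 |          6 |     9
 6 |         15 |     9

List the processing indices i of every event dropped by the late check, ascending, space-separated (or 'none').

2 3 5 6

i=0 t=8 v=1: → [5,14),[0,9); WM=7
i=1 t=13 v=3: → [10,19),[5,14); WM=12; [0,9) fires=1
i=2 t=5 v=1: DROP (t<12-4); WM=12
i=3 t=0 v=6: DROP (t<12-4); WM=12
i=4 t=40 v=4: → [40,49),[35,44); WM=39; [5,14) fires=4 [10,19) fires=3
i=5 t=6 v=9: DROP (t<39-4); WM=39
i=6 t=15 v=9: DROP (t<39-4); WM=39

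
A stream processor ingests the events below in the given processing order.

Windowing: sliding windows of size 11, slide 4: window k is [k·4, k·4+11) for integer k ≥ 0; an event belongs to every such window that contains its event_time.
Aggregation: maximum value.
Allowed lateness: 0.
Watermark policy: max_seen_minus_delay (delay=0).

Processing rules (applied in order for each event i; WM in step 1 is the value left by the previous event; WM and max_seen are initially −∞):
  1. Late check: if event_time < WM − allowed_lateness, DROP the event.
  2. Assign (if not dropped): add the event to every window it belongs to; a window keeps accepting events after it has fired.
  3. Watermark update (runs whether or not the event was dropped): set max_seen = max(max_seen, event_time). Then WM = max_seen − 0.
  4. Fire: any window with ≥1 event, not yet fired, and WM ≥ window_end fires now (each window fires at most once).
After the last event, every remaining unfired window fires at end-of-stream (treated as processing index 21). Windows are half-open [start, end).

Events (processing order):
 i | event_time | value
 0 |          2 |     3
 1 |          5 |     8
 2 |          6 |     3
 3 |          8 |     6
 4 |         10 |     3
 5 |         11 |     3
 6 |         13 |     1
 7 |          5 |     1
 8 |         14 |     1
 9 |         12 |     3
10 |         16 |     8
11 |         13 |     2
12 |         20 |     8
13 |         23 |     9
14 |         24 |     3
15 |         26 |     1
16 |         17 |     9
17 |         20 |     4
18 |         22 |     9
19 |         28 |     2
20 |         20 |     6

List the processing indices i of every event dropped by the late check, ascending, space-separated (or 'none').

7 9 11 16 17 18 20

i=0 t=2 v=3: → [0,11); WM=2
i=1 t=5 v=8: → [4,15),[0,11); WM=5
i=2 t=6 v=3: → [4,15),[0,11); WM=6
i=3 t=8 v=6: → [8,19),[4,15),[0,11); WM=8
i=4 t=10 v=3: → [8,19),[4,15),[0,11); WM=10
i=5 t=11 v=3: → [8,19),[4,15); WM=11; [0,11) fires=8
i=6 t=13 v=1: → [12,23),[8,19),[4,15); WM=13
i=7 t=5 v=1: DROP (t<13-0); WM=13
i=8 t=14 v=1: → [12,23),[8,19),[4,15); WM=14
i=9 t=12 v=3: DROP (t<14-0); WM=14
i=10 t=16 v=8: → [16,27),[12,23),[8,19); WM=16; [4,15) fires=8
i=11 t=13 v=2: DROP (t<16-0); WM=16
i=12 t=20 v=8: → [20,31),[16,27),[12,23); WM=20; [8,19) fires=8
i=13 t=23 v=9: → [20,31),[16,27); WM=23; [12,23) fires=8
i=14 t=24 v=3: → [24,35),[20,31),[16,27); WM=24
i=15 t=26 v=1: → [24,35),[20,31),[16,27); WM=26
i=16 t=17 v=9: DROP (t<26-0); WM=26
i=17 t=20 v=4: DROP (t<26-0); WM=26
i=18 t=22 v=9: DROP (t<26-0); WM=26
i=19 t=28 v=2: → [28,39),[24,35),[20,31); WM=28; [16,27) fires=9
i=20 t=20 v=6: DROP (t<28-0); WM=28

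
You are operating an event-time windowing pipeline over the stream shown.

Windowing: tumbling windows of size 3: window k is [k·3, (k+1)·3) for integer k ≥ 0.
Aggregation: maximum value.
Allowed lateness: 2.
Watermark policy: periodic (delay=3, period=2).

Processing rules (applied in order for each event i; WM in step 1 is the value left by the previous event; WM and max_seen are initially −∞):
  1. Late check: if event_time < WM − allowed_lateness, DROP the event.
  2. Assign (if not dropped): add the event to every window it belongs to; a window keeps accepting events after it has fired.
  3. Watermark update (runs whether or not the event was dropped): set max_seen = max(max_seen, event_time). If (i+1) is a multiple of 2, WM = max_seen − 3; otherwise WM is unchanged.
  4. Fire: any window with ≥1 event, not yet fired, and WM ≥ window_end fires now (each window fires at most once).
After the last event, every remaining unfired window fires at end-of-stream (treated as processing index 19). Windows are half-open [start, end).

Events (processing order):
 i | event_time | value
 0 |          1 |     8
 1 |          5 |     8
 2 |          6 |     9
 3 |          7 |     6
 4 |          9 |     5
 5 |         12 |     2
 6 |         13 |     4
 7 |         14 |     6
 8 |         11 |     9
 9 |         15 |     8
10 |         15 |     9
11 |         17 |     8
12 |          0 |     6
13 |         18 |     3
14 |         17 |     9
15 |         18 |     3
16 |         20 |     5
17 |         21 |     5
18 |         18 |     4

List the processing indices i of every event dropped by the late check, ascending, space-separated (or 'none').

i=0 t=1 v=8: → [0,3); WM=−∞
i=1 t=5 v=8: → [3,6); WM=2
i=2 t=6 v=9: → [6,9); WM=2
i=3 t=7 v=6: → [6,9); WM=4; [0,3) fires=8
i=4 t=9 v=5: → [9,12); WM=4
i=5 t=12 v=2: → [12,15); WM=9; [3,6) fires=8 [6,9) fires=9
i=6 t=13 v=4: → [12,15); WM=9
i=7 t=14 v=6: → [12,15); WM=11
i=8 t=11 v=9: → [9,12); WM=11
i=9 t=15 v=8: → [15,18); WM=12; [9,12) fires=9
i=10 t=15 v=9: → [15,18); WM=12
i=11 t=17 v=8: → [15,18); WM=14
i=12 t=0 v=6: DROP (t<14-2); WM=14
i=13 t=18 v=3: → [18,21); WM=15; [12,15) fires=6
i=14 t=17 v=9: → [15,18); WM=15
i=15 t=18 v=3: → [18,21); WM=15
i=16 t=20 v=5: → [18,21); WM=15
i=17 t=21 v=5: → [21,24); WM=18; [15,18) fires=9
i=18 t=18 v=4: → [18,21); WM=18

12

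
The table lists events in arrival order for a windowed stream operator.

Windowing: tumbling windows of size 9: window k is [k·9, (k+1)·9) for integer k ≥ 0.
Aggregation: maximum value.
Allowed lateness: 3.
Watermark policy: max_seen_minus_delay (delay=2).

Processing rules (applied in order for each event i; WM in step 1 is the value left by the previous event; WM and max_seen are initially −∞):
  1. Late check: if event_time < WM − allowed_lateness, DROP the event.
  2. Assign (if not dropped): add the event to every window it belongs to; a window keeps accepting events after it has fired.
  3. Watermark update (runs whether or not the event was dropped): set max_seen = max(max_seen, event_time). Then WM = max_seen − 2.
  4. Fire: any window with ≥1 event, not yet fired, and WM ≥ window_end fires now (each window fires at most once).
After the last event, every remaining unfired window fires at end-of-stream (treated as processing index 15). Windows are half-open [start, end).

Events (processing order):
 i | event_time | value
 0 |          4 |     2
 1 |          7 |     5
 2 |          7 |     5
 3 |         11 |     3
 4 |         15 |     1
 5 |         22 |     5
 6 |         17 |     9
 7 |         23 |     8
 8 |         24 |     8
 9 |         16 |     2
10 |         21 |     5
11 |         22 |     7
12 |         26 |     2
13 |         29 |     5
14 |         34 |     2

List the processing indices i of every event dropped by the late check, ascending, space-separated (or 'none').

i=0 t=4 v=2: → [0,9); WM=2
i=1 t=7 v=5: → [0,9); WM=5
i=2 t=7 v=5: → [0,9); WM=5
i=3 t=11 v=3: → [9,18); WM=9; [0,9) fires=5
i=4 t=15 v=1: → [9,18); WM=13
i=5 t=22 v=5: → [18,27); WM=20; [9,18) fires=3
i=6 t=17 v=9: → [9,18); WM=20
i=7 t=23 v=8: → [18,27); WM=21
i=8 t=24 v=8: → [18,27); WM=22
i=9 t=16 v=2: DROP (t<22-3); WM=22
i=10 t=21 v=5: → [18,27); WM=22
i=11 t=22 v=7: → [18,27); WM=22
i=12 t=26 v=2: → [18,27); WM=24
i=13 t=29 v=5: → [27,36); WM=27; [18,27) fires=8
i=14 t=34 v=2: → [27,36); WM=32

9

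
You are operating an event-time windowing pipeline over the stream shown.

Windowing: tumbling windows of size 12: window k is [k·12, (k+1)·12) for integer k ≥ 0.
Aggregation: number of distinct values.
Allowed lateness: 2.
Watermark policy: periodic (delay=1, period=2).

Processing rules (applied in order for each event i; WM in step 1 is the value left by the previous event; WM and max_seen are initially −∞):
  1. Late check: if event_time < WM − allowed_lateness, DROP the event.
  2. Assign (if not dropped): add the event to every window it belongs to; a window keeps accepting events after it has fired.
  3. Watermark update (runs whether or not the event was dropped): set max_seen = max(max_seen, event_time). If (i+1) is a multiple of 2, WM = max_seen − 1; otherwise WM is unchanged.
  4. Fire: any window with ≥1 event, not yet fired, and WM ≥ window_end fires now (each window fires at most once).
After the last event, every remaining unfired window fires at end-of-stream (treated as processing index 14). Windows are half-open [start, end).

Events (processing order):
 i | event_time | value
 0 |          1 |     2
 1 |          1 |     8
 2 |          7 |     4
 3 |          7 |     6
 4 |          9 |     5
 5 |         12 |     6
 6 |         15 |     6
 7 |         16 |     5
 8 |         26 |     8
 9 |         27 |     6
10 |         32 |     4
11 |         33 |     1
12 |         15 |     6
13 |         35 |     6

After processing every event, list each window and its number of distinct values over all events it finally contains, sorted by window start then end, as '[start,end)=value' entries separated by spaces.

[0,12)=5 [12,24)=2 [24,36)=4

i=0 t=1 v=2: → [0,12); WM=−∞
i=1 t=1 v=8: → [0,12); WM=0
i=2 t=7 v=4: → [0,12); WM=0
i=3 t=7 v=6: → [0,12); WM=6
i=4 t=9 v=5: → [0,12); WM=6
i=5 t=12 v=6: → [12,24); WM=11
i=6 t=15 v=6: → [12,24); WM=11
i=7 t=16 v=5: → [12,24); WM=15; [0,12) fires=5
i=8 t=26 v=8: → [24,36); WM=15
i=9 t=27 v=6: → [24,36); WM=26; [12,24) fires=2
i=10 t=32 v=4: → [24,36); WM=26
i=11 t=33 v=1: → [24,36); WM=32
i=12 t=15 v=6: DROP (t<32-2); WM=32
i=13 t=35 v=6: → [24,36); WM=34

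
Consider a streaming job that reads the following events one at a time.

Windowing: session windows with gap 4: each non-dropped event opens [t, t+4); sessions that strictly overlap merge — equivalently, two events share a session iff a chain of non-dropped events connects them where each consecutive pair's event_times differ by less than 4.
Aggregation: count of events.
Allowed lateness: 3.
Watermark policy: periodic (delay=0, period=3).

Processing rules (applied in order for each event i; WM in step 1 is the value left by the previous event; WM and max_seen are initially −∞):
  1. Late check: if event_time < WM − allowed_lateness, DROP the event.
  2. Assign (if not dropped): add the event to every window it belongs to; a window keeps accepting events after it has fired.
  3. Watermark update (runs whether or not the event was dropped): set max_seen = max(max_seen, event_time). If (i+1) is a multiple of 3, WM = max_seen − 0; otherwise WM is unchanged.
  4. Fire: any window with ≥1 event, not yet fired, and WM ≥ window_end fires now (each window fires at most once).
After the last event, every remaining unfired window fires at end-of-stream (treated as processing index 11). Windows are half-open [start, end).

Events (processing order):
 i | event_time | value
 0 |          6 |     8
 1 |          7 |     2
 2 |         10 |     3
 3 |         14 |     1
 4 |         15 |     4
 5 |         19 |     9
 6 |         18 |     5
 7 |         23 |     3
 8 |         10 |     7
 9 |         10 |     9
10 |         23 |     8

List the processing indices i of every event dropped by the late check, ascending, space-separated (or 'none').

8 9

i=0 t=6 v=8: → [6,10); WM=−∞
i=1 t=7 v=2: → [6,11); WM=−∞
i=2 t=10 v=3: → [6,14); WM=10
i=3 t=14 v=1: → [14,18); WM=10
i=4 t=15 v=4: → [14,19); WM=10
i=5 t=19 v=9: → [19,23); WM=19
i=6 t=18 v=5: → [14,23); WM=19
i=7 t=23 v=3: → [23,27); WM=19
i=8 t=10 v=7: DROP (t<19-3); WM=23
i=9 t=10 v=9: DROP (t<23-3); WM=23
i=10 t=23 v=8: → [23,27); WM=23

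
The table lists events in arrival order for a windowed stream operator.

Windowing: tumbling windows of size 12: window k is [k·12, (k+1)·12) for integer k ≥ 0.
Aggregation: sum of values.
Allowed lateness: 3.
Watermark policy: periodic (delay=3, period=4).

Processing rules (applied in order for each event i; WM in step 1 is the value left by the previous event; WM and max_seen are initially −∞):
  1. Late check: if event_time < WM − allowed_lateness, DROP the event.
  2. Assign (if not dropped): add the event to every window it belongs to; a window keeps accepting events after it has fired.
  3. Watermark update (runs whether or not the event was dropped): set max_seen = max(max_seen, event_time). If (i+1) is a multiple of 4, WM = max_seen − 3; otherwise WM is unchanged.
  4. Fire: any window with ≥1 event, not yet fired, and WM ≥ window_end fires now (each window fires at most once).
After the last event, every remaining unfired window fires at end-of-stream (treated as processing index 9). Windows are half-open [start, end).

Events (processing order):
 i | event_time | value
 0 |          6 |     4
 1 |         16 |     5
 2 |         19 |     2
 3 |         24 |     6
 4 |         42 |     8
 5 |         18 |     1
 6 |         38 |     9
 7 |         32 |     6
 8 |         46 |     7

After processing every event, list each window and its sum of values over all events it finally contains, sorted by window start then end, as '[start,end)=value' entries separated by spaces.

[0,12)=4 [12,24)=8 [24,36)=12 [36,48)=24

i=0 t=6 v=4: → [0,12); WM=−∞
i=1 t=16 v=5: → [12,24); WM=−∞
i=2 t=19 v=2: → [12,24); WM=−∞
i=3 t=24 v=6: → [24,36); WM=21; [0,12) fires=4
i=4 t=42 v=8: → [36,48); WM=21
i=5 t=18 v=1: → [12,24); WM=21
i=6 t=38 v=9: → [36,48); WM=21
i=7 t=32 v=6: → [24,36); WM=39; [12,24) fires=8 [24,36) fires=12
i=8 t=46 v=7: → [36,48); WM=39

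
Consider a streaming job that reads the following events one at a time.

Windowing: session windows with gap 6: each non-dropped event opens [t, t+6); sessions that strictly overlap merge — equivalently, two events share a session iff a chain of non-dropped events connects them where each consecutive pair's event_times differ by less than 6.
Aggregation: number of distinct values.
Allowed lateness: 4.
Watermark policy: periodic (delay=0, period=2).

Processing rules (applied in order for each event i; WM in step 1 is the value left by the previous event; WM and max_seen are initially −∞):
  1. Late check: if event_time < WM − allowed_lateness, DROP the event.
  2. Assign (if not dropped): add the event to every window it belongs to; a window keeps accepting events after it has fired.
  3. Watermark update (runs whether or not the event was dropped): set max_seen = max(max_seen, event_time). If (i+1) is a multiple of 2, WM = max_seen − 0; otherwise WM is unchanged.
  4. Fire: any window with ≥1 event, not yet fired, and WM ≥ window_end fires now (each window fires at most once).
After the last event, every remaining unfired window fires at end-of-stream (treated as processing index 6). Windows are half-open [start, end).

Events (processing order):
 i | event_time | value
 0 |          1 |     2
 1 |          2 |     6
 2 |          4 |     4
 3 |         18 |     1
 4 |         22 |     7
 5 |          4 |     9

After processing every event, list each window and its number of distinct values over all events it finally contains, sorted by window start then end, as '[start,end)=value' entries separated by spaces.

[1,10)=3 [18,28)=2

i=0 t=1 v=2: → [1,7); WM=−∞
i=1 t=2 v=6: → [1,8); WM=2
i=2 t=4 v=4: → [1,10); WM=2
i=3 t=18 v=1: → [18,24); WM=18
i=4 t=22 v=7: → [18,28); WM=18
i=5 t=4 v=9: DROP (t<18-4); WM=22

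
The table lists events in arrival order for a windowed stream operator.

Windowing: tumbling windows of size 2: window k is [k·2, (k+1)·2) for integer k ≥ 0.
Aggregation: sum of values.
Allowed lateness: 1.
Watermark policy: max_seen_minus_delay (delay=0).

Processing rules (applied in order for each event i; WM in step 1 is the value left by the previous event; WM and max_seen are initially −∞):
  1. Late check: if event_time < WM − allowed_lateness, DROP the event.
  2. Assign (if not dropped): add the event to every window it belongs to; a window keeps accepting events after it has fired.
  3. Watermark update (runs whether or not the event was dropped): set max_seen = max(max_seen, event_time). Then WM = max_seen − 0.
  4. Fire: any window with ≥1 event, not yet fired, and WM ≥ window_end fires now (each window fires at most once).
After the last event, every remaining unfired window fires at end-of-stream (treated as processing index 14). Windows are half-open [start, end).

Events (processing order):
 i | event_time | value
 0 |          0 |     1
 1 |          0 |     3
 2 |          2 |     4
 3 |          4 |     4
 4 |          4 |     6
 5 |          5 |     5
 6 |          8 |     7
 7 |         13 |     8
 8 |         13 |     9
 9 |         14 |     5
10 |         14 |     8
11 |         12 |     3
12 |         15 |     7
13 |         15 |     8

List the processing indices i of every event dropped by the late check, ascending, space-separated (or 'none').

i=0 t=0 v=1: → [0,2); WM=0
i=1 t=0 v=3: → [0,2); WM=0
i=2 t=2 v=4: → [2,4); WM=2; [0,2) fires=4
i=3 t=4 v=4: → [4,6); WM=4; [2,4) fires=4
i=4 t=4 v=6: → [4,6); WM=4
i=5 t=5 v=5: → [4,6); WM=5
i=6 t=8 v=7: → [8,10); WM=8; [4,6) fires=15
i=7 t=13 v=8: → [12,14); WM=13; [8,10) fires=7
i=8 t=13 v=9: → [12,14); WM=13
i=9 t=14 v=5: → [14,16); WM=14; [12,14) fires=17
i=10 t=14 v=8: → [14,16); WM=14
i=11 t=12 v=3: DROP (t<14-1); WM=14
i=12 t=15 v=7: → [14,16); WM=15
i=13 t=15 v=8: → [14,16); WM=15

11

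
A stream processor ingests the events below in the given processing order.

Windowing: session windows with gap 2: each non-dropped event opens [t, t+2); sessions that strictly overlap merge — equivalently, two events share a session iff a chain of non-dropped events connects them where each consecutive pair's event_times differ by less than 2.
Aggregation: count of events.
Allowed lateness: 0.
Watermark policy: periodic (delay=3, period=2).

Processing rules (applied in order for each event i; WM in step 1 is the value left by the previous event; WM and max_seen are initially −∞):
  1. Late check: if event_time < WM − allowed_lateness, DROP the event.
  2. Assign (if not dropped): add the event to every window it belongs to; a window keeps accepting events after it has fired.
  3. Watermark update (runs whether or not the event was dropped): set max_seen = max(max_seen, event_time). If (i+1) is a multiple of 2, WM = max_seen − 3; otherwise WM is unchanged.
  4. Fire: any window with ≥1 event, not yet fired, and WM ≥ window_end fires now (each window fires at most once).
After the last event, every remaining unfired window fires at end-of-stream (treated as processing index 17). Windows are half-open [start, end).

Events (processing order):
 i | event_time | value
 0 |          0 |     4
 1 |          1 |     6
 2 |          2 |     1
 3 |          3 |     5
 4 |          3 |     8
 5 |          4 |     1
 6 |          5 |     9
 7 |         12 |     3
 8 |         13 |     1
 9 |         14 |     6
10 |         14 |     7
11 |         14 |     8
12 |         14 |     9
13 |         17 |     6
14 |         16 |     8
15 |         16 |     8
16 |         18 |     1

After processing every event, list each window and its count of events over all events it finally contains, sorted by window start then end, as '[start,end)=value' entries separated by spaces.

[0,7)=7 [12,16)=6 [16,20)=4

i=0 t=0 v=4: → [0,2); WM=−∞
i=1 t=1 v=6: → [0,3); WM=-2
i=2 t=2 v=1: → [0,4); WM=-2
i=3 t=3 v=5: → [0,5); WM=0
i=4 t=3 v=8: → [0,5); WM=0
i=5 t=4 v=1: → [0,6); WM=1
i=6 t=5 v=9: → [0,7); WM=1
i=7 t=12 v=3: → [12,14); WM=9
i=8 t=13 v=1: → [12,15); WM=9
i=9 t=14 v=6: → [12,16); WM=11
i=10 t=14 v=7: → [12,16); WM=11
i=11 t=14 v=8: → [12,16); WM=11
i=12 t=14 v=9: → [12,16); WM=11
i=13 t=17 v=6: → [17,19); WM=14
i=14 t=16 v=8: → [16,19); WM=14
i=15 t=16 v=8: → [16,19); WM=14
i=16 t=18 v=1: → [16,20); WM=14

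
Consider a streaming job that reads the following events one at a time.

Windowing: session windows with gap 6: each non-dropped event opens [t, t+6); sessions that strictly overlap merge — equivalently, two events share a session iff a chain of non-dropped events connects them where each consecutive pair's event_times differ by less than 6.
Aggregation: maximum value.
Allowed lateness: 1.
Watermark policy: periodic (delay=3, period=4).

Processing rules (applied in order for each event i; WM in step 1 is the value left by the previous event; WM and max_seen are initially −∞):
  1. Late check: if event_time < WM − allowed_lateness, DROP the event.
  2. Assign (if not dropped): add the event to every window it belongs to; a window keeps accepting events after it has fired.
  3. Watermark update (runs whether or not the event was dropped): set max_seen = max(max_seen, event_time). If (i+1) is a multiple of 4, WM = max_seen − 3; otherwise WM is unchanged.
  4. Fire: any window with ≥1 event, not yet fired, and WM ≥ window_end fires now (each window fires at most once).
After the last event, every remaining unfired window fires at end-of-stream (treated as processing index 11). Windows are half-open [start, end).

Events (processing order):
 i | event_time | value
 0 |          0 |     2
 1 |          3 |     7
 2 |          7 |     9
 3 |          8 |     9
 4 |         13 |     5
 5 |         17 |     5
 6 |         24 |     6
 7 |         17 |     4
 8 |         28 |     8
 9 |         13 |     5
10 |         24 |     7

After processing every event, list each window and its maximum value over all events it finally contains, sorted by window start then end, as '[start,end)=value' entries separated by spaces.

i=0 t=0 v=2: → [0,6); WM=−∞
i=1 t=3 v=7: → [0,9); WM=−∞
i=2 t=7 v=9: → [0,13); WM=−∞
i=3 t=8 v=9: → [0,14); WM=5
i=4 t=13 v=5: → [0,19); WM=5
i=5 t=17 v=5: → [0,23); WM=5
i=6 t=24 v=6: → [24,30); WM=5
i=7 t=17 v=4: → [0,23); WM=21
i=8 t=28 v=8: → [24,34); WM=21
i=9 t=13 v=5: DROP (t<21-1); WM=21
i=10 t=24 v=7: → [24,34); WM=21

[0,23)=9 [24,34)=8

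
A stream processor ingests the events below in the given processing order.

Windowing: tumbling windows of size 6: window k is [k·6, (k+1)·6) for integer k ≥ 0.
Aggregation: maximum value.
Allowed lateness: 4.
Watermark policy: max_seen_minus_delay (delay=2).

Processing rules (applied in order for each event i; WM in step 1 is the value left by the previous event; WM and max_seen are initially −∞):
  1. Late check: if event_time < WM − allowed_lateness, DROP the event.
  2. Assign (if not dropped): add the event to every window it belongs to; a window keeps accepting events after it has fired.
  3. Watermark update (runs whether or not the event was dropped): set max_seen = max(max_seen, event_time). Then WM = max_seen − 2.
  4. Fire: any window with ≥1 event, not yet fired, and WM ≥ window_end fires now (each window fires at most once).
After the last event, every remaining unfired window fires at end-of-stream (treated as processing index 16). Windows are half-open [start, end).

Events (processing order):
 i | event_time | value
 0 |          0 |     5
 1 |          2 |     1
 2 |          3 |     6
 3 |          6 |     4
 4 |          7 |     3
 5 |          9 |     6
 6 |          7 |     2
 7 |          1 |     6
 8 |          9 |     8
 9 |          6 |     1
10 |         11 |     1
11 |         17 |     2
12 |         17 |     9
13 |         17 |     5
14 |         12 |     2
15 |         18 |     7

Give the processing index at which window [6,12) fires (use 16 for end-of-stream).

11

i=0 t=0 v=5: → [0,6); WM=-2
i=1 t=2 v=1: → [0,6); WM=0
i=2 t=3 v=6: → [0,6); WM=1
i=3 t=6 v=4: → [6,12); WM=4
i=4 t=7 v=3: → [6,12); WM=5
i=5 t=9 v=6: → [6,12); WM=7; [0,6) fires=6
i=6 t=7 v=2: → [6,12); WM=7
i=7 t=1 v=6: DROP (t<7-4); WM=7
i=8 t=9 v=8: → [6,12); WM=7
i=9 t=6 v=1: → [6,12); WM=7
i=10 t=11 v=1: → [6,12); WM=9
i=11 t=17 v=2: → [12,18); WM=15; [6,12) fires=8
i=12 t=17 v=9: → [12,18); WM=15
i=13 t=17 v=5: → [12,18); WM=15
i=14 t=12 v=2: → [12,18); WM=15
i=15 t=18 v=7: → [18,24); WM=16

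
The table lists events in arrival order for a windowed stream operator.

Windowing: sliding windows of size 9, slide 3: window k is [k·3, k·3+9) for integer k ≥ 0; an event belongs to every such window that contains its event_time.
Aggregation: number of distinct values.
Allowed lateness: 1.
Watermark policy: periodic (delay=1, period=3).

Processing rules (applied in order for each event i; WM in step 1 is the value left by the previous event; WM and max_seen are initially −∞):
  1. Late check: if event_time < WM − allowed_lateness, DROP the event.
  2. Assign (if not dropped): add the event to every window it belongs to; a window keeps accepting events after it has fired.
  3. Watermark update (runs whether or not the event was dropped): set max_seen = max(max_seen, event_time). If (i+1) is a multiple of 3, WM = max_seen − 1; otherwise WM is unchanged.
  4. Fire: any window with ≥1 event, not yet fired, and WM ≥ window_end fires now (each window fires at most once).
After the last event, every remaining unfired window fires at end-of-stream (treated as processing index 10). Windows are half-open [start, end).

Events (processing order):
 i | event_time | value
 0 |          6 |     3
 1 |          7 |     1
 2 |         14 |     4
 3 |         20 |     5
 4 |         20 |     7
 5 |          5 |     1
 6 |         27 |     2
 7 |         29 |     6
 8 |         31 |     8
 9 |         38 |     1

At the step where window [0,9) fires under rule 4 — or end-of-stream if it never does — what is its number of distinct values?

2

i=0 t=6 v=3: → [6,15),[3,12),[0,9); WM=−∞
i=1 t=7 v=1: → [6,15),[3,12),[0,9); WM=−∞
i=2 t=14 v=4: → [12,21),[9,18),[6,15); WM=13; [0,9) fires=2 [3,12) fires=2
i=3 t=20 v=5: → [18,27),[15,24),[12,21); WM=13
i=4 t=20 v=7: → [18,27),[15,24),[12,21); WM=13
i=5 t=5 v=1: DROP (t<13-1); WM=19; [6,15) fires=3 [9,18) fires=1
i=6 t=27 v=2: → [27,36),[24,33),[21,30); WM=19
i=7 t=29 v=6: → [27,36),[24,33),[21,30); WM=19
i=8 t=31 v=8: → [30,39),[27,36),[24,33); WM=30; [12,21) fires=3 [15,24) fires=2 [18,27) fires=2 [21,30) fires=2
i=9 t=38 v=1: → [36,45),[33,42),[30,39); WM=30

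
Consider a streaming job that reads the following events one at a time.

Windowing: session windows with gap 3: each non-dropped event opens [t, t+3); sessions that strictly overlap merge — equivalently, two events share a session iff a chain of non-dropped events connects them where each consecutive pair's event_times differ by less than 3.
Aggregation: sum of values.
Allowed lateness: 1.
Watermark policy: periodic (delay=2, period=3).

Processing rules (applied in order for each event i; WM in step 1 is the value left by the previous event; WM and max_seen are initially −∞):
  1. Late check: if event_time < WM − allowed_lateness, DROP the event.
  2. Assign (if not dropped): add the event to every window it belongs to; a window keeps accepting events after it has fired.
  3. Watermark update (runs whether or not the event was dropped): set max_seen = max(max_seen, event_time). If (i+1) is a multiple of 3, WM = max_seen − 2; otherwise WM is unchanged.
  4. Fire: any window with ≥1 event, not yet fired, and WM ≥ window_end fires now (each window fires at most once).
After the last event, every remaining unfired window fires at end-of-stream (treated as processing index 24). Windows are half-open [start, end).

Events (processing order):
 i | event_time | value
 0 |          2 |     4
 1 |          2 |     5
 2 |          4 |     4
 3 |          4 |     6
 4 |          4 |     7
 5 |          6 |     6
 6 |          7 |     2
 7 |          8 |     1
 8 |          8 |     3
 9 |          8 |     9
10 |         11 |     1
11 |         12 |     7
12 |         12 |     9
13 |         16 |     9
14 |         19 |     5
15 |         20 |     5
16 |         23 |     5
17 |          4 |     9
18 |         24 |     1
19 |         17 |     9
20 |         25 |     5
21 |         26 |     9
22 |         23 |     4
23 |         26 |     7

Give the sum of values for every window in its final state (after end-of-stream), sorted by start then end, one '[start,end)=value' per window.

i=0 t=2 v=4: → [2,5); WM=−∞
i=1 t=2 v=5: → [2,5); WM=−∞
i=2 t=4 v=4: → [2,7); WM=2
i=3 t=4 v=6: → [2,7); WM=2
i=4 t=4 v=7: → [2,7); WM=2
i=5 t=6 v=6: → [2,9); WM=4
i=6 t=7 v=2: → [2,10); WM=4
i=7 t=8 v=1: → [2,11); WM=4
i=8 t=8 v=3: → [2,11); WM=6
i=9 t=8 v=9: → [2,11); WM=6
i=10 t=11 v=1: → [11,14); WM=6
i=11 t=12 v=7: → [11,15); WM=10
i=12 t=12 v=9: → [11,15); WM=10
i=13 t=16 v=9: → [16,19); WM=10
i=14 t=19 v=5: → [19,22); WM=17
i=15 t=20 v=5: → [19,23); WM=17
i=16 t=23 v=5: → [23,26); WM=17
i=17 t=4 v=9: DROP (t<17-1); WM=21
i=18 t=24 v=1: → [23,27); WM=21
i=19 t=17 v=9: DROP (t<21-1); WM=21
i=20 t=25 v=5: → [23,28); WM=23
i=21 t=26 v=9: → [23,29); WM=23
i=22 t=23 v=4: → [23,29); WM=23
i=23 t=26 v=7: → [23,29); WM=24

[2,11)=47 [11,15)=17 [16,19)=9 [19,23)=10 [23,29)=31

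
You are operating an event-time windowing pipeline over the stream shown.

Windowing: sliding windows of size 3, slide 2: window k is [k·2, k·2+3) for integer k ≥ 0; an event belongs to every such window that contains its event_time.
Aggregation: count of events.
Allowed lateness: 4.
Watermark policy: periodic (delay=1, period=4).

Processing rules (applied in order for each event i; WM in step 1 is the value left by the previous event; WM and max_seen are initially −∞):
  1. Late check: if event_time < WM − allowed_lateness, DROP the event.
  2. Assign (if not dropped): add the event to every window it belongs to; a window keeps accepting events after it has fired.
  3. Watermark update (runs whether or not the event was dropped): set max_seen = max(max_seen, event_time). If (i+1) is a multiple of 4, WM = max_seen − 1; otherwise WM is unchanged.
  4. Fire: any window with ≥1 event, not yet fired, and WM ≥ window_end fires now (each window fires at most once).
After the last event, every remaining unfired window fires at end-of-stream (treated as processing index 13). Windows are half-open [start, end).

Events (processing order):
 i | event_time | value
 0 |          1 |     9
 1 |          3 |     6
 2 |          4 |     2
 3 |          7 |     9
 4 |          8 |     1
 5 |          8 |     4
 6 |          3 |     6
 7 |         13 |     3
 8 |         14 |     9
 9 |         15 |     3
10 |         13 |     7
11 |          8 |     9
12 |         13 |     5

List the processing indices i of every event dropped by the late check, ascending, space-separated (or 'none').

none

i=0 t=1 v=9: → [0,3); WM=−∞
i=1 t=3 v=6: → [2,5); WM=−∞
i=2 t=4 v=2: → [4,7),[2,5); WM=−∞
i=3 t=7 v=9: → [6,9); WM=6; [0,3) fires=1 [2,5) fires=2
i=4 t=8 v=1: → [8,11),[6,9); WM=6
i=5 t=8 v=4: → [8,11),[6,9); WM=6
i=6 t=3 v=6: → [2,5); WM=6
i=7 t=13 v=3: → [12,15); WM=12; [4,7) fires=1 [6,9) fires=3 [8,11) fires=2
i=8 t=14 v=9: → [14,17),[12,15); WM=12
i=9 t=15 v=3: → [14,17); WM=12
i=10 t=13 v=7: → [12,15); WM=12
i=11 t=8 v=9: → [8,11),[6,9); WM=14
i=12 t=13 v=5: → [12,15); WM=14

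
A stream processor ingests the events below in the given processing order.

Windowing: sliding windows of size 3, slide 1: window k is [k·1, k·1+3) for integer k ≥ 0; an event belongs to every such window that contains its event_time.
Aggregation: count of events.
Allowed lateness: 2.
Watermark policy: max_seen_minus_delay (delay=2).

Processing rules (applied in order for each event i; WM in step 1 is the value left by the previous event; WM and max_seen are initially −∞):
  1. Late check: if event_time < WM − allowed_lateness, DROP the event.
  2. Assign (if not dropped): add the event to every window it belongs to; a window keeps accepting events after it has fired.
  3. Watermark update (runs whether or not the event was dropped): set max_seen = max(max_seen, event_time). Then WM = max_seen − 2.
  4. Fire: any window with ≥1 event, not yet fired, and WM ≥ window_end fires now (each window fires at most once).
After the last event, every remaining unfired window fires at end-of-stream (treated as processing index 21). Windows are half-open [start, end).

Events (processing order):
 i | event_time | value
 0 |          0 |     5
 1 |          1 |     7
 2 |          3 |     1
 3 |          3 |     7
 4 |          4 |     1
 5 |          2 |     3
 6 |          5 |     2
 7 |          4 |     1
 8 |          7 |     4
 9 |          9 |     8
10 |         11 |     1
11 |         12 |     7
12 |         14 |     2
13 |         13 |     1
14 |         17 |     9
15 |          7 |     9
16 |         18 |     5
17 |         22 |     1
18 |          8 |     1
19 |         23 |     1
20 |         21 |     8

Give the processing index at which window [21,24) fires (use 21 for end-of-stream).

i=0 t=0 v=5: → [0,3); WM=-2
i=1 t=1 v=7: → [1,4),[0,3); WM=-1
i=2 t=3 v=1: → [3,6),[2,5),[1,4); WM=1
i=3 t=3 v=7: → [3,6),[2,5),[1,4); WM=1
i=4 t=4 v=1: → [4,7),[3,6),[2,5); WM=2
i=5 t=2 v=3: → [2,5),[1,4),[0,3); WM=2
i=6 t=5 v=2: → [5,8),[4,7),[3,6); WM=3; [0,3) fires=3
i=7 t=4 v=1: → [4,7),[3,6),[2,5); WM=3
i=8 t=7 v=4: → [7,10),[6,9),[5,8); WM=5; [1,4) fires=4 [2,5) fires=5
i=9 t=9 v=8: → [9,12),[8,11),[7,10); WM=7; [3,6) fires=5 [4,7) fires=3
i=10 t=11 v=1: → [11,14),[10,13),[9,12); WM=9; [5,8) fires=2 [6,9) fires=1
i=11 t=12 v=7: → [12,15),[11,14),[10,13); WM=10; [7,10) fires=2
i=12 t=14 v=2: → [14,17),[13,16),[12,15); WM=12; [8,11) fires=1 [9,12) fires=2
i=13 t=13 v=1: → [13,16),[12,15),[11,14); WM=12
i=14 t=17 v=9: → [17,20),[16,19),[15,18); WM=15; [10,13) fires=2 [11,14) fires=3 [12,15) fires=3
i=15 t=7 v=9: DROP (t<15-2); WM=15
i=16 t=18 v=5: → [18,21),[17,20),[16,19); WM=16; [13,16) fires=2
i=17 t=22 v=1: → [22,25),[21,24),[20,23); WM=20; [14,17) fires=1 [15,18) fires=1 [16,19) fires=2 [17,20) fires=2
i=18 t=8 v=1: DROP (t<20-2); WM=20
i=19 t=23 v=1: → [23,26),[22,25),[21,24); WM=21; [18,21) fires=1
i=20 t=21 v=8: → [21,24),[20,23),[19,22); WM=21

21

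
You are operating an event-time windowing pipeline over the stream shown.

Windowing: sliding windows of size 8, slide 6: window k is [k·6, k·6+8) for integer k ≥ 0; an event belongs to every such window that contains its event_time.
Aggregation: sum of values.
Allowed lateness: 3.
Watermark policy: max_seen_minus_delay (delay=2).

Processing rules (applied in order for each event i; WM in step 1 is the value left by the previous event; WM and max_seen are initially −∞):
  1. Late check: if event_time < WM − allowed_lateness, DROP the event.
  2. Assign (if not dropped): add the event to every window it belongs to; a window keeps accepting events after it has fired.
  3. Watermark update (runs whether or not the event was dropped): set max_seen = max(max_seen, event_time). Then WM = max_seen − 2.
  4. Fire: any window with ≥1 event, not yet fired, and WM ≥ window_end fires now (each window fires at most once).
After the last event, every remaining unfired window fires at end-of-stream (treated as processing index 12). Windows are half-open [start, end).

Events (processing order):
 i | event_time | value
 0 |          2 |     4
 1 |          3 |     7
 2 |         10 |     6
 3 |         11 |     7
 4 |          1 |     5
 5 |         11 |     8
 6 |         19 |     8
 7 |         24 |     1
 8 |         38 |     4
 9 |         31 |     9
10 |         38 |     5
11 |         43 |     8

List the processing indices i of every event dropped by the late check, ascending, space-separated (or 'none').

4 9

i=0 t=2 v=4: → [0,8); WM=0
i=1 t=3 v=7: → [0,8); WM=1
i=2 t=10 v=6: → [6,14); WM=8; [0,8) fires=11
i=3 t=11 v=7: → [6,14); WM=9
i=4 t=1 v=5: DROP (t<9-3); WM=9
i=5 t=11 v=8: → [6,14); WM=9
i=6 t=19 v=8: → [18,26),[12,20); WM=17; [6,14) fires=21
i=7 t=24 v=1: → [24,32),[18,26); WM=22; [12,20) fires=8
i=8 t=38 v=4: → [36,44); WM=36; [18,26) fires=9 [24,32) fires=1
i=9 t=31 v=9: DROP (t<36-3); WM=36
i=10 t=38 v=5: → [36,44); WM=36
i=11 t=43 v=8: → [42,50),[36,44); WM=41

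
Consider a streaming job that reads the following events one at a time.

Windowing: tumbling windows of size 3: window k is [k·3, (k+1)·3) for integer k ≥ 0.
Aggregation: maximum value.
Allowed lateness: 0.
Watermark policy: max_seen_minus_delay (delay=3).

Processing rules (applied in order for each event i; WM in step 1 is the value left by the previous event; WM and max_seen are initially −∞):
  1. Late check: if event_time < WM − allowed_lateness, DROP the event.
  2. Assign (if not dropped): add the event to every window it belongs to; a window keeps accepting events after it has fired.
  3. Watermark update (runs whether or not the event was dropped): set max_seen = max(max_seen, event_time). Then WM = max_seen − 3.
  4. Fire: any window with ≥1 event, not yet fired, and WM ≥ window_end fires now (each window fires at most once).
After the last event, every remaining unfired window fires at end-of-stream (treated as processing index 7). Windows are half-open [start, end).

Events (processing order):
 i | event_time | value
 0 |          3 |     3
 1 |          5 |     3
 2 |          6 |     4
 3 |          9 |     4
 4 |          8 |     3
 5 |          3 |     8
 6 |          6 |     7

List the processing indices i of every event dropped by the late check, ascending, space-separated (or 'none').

i=0 t=3 v=3: → [3,6); WM=0
i=1 t=5 v=3: → [3,6); WM=2
i=2 t=6 v=4: → [6,9); WM=3
i=3 t=9 v=4: → [9,12); WM=6; [3,6) fires=3
i=4 t=8 v=3: → [6,9); WM=6
i=5 t=3 v=8: DROP (t<6-0); WM=6
i=6 t=6 v=7: → [6,9); WM=6

5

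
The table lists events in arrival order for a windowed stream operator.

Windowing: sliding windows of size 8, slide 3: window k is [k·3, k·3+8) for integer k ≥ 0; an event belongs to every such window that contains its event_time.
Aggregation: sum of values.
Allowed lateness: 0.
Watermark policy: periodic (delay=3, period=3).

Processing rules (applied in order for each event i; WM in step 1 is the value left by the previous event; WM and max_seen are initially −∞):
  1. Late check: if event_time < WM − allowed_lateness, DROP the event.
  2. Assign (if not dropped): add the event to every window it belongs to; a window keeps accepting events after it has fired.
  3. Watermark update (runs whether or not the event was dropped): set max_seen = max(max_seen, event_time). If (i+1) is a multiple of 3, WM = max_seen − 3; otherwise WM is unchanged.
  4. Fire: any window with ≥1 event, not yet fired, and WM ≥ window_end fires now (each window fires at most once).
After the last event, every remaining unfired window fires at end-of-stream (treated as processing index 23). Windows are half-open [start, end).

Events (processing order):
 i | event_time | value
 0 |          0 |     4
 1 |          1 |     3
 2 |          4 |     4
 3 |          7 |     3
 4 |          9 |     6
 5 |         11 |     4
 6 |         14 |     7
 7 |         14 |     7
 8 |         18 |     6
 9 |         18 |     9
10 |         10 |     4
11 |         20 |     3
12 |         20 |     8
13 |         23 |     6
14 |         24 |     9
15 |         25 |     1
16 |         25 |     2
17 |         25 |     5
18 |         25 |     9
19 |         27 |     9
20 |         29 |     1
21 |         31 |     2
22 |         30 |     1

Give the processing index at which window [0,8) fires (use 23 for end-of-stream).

5

i=0 t=0 v=4: → [0,8); WM=−∞
i=1 t=1 v=3: → [0,8); WM=−∞
i=2 t=4 v=4: → [3,11),[0,8); WM=1
i=3 t=7 v=3: → [6,14),[3,11),[0,8); WM=1
i=4 t=9 v=6: → [9,17),[6,14),[3,11); WM=1
i=5 t=11 v=4: → [9,17),[6,14); WM=8; [0,8) fires=14
i=6 t=14 v=7: → [12,20),[9,17); WM=8
i=7 t=14 v=7: → [12,20),[9,17); WM=8
i=8 t=18 v=6: → [18,26),[15,23),[12,20); WM=15; [3,11) fires=13 [6,14) fires=13
i=9 t=18 v=9: → [18,26),[15,23),[12,20); WM=15
i=10 t=10 v=4: DROP (t<15-0); WM=15
i=11 t=20 v=3: → [18,26),[15,23); WM=17; [9,17) fires=24
i=12 t=20 v=8: → [18,26),[15,23); WM=17
i=13 t=23 v=6: → [21,29),[18,26); WM=17
i=14 t=24 v=9: → [24,32),[21,29),[18,26); WM=21; [12,20) fires=29
i=15 t=25 v=1: → [24,32),[21,29),[18,26); WM=21
i=16 t=25 v=2: → [24,32),[21,29),[18,26); WM=21
i=17 t=25 v=5: → [24,32),[21,29),[18,26); WM=22
i=18 t=25 v=9: → [24,32),[21,29),[18,26); WM=22
i=19 t=27 v=9: → [27,35),[24,32),[21,29); WM=22
i=20 t=29 v=1: → [27,35),[24,32); WM=26; [15,23) fires=26 [18,26) fires=58
i=21 t=31 v=2: → [30,38),[27,35),[24,32); WM=26
i=22 t=30 v=1: → [30,38),[27,35),[24,32); WM=26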